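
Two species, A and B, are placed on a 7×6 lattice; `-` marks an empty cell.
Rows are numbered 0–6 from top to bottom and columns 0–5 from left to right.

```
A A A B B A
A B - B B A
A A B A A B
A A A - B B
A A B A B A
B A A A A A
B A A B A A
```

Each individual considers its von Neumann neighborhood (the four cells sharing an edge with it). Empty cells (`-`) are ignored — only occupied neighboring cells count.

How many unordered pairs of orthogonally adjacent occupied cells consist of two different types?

Scan each occupied cell's neighbors to the right and below so each pair is counted once.
From row 0: 3 unlike of 10 pairs (running 3/10).
From row 1: 6 unlike of 8 pairs (running 9/18).
From row 2: 5 unlike of 10 pairs (running 14/28).
From row 3: 2 unlike of 8 pairs (running 16/36).
From row 4: 7 unlike of 11 pairs (running 23/47).
From row 5: 2 unlike of 11 pairs (running 25/58).
From row 6: 3 unlike of 5 pairs (running 28/63).
Total adjacent occupied pairs: 63; unlike-type pairs: 28.

28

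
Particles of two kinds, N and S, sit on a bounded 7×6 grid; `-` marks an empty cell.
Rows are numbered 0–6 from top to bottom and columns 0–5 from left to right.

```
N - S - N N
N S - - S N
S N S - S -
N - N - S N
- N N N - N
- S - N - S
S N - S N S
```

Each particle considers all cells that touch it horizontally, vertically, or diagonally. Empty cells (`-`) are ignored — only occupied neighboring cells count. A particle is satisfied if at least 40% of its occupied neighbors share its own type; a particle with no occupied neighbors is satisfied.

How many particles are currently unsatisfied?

11

Row 0: (0,0)N 1/2 satisfied · (0,2)S 1/1 satisfied · (0,4)N 2/3 satisfied · (0,5)N 2/3 satisfied
Row 1: (1,0)N 2/4 satisfied · (1,1)S 3/6 satisfied · (1,4)S 1/4 not · (1,5)N 2/4 satisfied
Row 2: (2,0)S 1/4 not · (2,1)N 3/6 satisfied · (2,2)S 1/3 not · (2,4)S 2/4 satisfied
Row 3: (3,0)N 2/3 satisfied · (3,2)N 4/5 satisfied · (3,4)S 1/4 not · (3,5)N 1/3 not
Row 4: (4,1)N 3/4 satisfied · (4,2)N 4/5 satisfied · (4,3)N 3/4 satisfied · (4,5)N 1/3 not
Row 5: (5,1)S 1/4 not · (5,3)N 3/4 satisfied · (5,5)S 1/3 not
Row 6: (6,0)S 1/2 satisfied · (6,1)N 0/2 not · (6,3)S 0/2 not · (6,4)N 1/4 not · (6,5)S 1/2 satisfied
Unsatisfied: (1,4), (2,0), (2,2), (3,4), (3,5), (4,5), (5,1), (5,5), (6,1), (6,3), (6,4) — 11 in total.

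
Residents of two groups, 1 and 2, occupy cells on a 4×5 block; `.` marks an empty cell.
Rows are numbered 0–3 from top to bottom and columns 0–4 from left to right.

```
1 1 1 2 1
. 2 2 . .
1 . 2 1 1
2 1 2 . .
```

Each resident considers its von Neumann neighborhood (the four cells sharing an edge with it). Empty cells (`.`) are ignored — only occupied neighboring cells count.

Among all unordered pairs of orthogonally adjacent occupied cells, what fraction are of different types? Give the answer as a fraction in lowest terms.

4/7

Scan each occupied cell's neighbors to the right and below so each pair is counted once.
From row 0: 4 unlike of 6 pairs (running 4/6).
From row 1: 0 unlike of 2 pairs (running 4/8).
From row 2: 2 unlike of 4 pairs (running 6/12).
From row 3: 2 unlike of 2 pairs (running 8/14).
Total adjacent occupied pairs: 14; unlike-type pairs: 8.
8/14 reduces to 4/7.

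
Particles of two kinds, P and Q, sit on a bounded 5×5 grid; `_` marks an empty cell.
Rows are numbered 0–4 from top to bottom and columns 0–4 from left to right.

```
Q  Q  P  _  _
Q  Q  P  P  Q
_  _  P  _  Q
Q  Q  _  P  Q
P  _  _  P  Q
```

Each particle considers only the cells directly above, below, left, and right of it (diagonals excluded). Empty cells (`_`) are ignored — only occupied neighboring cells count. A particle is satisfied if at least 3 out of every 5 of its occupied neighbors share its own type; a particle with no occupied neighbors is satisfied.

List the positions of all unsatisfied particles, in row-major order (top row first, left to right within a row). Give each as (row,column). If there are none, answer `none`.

(0,2), (1,3), (1,4), (3,0), (3,3), (4,0), (4,3), (4,4)

(0,0)Q 2/2 satisfied
(0,1)Q 2/3 satisfied
(0,2)P 1/2 not
(1,0)Q 2/2 satisfied
(1,1)Q 2/3 satisfied
(1,2)P 3/4 satisfied
(1,3)P 1/2 not
(1,4)Q 1/2 not
(2,2)P 1/1 satisfied
(2,4)Q 2/2 satisfied
(3,0)Q 1/2 not
(3,1)Q 1/1 satisfied
(3,3)P 1/2 not
(3,4)Q 2/3 satisfied
(4,0)P 0/1 not
(4,3)P 1/2 not
(4,4)Q 1/2 not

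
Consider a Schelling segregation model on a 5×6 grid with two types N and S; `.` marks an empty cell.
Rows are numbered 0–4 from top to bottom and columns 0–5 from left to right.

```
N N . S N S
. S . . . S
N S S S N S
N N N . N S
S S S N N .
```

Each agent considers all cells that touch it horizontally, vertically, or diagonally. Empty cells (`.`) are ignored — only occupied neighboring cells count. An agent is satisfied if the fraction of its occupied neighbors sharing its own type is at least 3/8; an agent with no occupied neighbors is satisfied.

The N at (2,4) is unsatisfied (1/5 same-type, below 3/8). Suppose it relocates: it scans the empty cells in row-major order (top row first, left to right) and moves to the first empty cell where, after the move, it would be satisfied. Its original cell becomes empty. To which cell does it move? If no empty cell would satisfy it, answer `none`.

(1,0)

Vacating (2,4). Empty cells in order:
  (0,2): 1/3 same-type → still unsatisfied.
  (1,0): 3/5 same-type → satisfied — stop here.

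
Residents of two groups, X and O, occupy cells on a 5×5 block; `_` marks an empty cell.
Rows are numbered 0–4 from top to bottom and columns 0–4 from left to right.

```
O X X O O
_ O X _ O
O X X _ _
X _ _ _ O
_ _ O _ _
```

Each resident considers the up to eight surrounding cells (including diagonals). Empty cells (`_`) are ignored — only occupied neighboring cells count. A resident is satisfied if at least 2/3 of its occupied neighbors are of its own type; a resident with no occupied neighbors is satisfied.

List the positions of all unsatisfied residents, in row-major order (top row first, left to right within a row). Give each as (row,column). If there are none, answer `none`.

(0,0), (0,1), (0,2), (0,3), (1,1), (2,0), (2,1), (3,0)

(0,0)O 1/2 ✗
(0,1)X 2/4 ✗
(0,2)X 2/4 ✗
(0,3)O 2/4 ✗
(0,4)O 2/2 ✓
(1,1)O 2/7 ✗
(1,2)X 4/6 ✓
(1,4)O 2/2 ✓
(2,0)O 1/3 ✗
(2,1)X 3/5 ✗
(2,2)X 2/3 ✓
(3,0)X 1/2 ✗
(3,4)O 0/0 ✓
(4,2)O 0/0 ✓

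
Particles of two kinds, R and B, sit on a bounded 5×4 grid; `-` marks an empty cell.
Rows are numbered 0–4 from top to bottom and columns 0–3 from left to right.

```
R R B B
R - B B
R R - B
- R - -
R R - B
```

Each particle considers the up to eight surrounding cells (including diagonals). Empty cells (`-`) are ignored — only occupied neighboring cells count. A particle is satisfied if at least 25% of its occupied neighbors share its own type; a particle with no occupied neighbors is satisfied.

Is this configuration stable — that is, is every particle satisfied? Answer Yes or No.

(0,0)R 2/2 satisfied
(0,1)R 2/4 satisfied
(0,2)B 3/4 satisfied
(0,3)B 3/3 satisfied
(1,0)R 4/4 satisfied
(1,2)B 4/6 satisfied
(1,3)B 4/4 satisfied
(2,0)R 3/3 satisfied
(2,1)R 3/4 satisfied
(2,3)B 2/2 satisfied
(3,1)R 4/4 satisfied
(4,0)R 2/2 satisfied
(4,1)R 2/2 satisfied
(4,3)B 0/0 satisfied
All meet the threshold, so the configuration is stable.

Yes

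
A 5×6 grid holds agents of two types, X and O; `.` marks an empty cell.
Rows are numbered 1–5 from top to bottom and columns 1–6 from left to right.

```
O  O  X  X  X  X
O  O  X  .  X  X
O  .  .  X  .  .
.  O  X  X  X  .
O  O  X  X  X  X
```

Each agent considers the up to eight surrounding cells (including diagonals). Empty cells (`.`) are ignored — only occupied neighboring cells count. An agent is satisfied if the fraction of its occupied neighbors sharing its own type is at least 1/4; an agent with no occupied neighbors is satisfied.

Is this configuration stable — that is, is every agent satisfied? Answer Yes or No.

Yes

(1,1)O 3/3 ✓
(1,2)O 3/5 ✓
(1,3)X 2/4 ✓
(1,4)X 4/4 ✓
(1,5)X 4/4 ✓
(1,6)X 3/3 ✓
(2,1)O 4/4 ✓
(2,2)O 4/6 ✓
(2,3)X 3/5 ✓
(2,5)X 5/5 ✓
(2,6)X 3/3 ✓
(3,1)O 3/3 ✓
(3,4)X 5/5 ✓
(4,2)O 3/5 ✓
(4,3)X 4/6 ✓
(4,4)X 6/6 ✓
(4,5)X 5/5 ✓
(5,1)O 2/2 ✓
(5,2)O 2/4 ✓
(5,3)X 3/5 ✓
(5,4)X 5/5 ✓
(5,5)X 4/4 ✓
(5,6)X 2/2 ✓
All meet the threshold, so the configuration is stable.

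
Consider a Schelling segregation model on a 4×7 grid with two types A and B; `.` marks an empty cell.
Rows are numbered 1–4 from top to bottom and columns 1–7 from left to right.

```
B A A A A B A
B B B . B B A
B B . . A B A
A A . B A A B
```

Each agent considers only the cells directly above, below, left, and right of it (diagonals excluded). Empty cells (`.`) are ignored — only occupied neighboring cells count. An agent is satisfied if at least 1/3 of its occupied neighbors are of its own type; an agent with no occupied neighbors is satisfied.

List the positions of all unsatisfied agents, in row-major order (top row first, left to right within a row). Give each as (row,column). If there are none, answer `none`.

(3,6), (4,4), (4,7)

Row 1: (1,1)B 1/2 ok · (1,2)A 1/3 ok · (1,3)A 2/3 ok · (1,4)A 2/2 ok · (1,5)A 1/3 ok · (1,6)B 1/3 ok · (1,7)A 1/2 ok
Row 2: (2,1)B 3/3 ok · (2,2)B 3/4 ok · (2,3)B 1/2 ok · (2,5)B 1/3 ok · (2,6)B 3/4 ok · (2,7)A 2/3 ok
Row 3: (3,1)B 2/3 ok · (3,2)B 2/3 ok · (3,5)A 1/3 ok · (3,6)B 1/4 unhappy · (3,7)A 1/3 ok
Row 4: (4,1)A 1/2 ok · (4,2)A 1/2 ok · (4,4)B 0/1 unhappy · (4,5)A 2/3 ok · (4,6)A 1/3 ok · (4,7)B 0/2 unhappy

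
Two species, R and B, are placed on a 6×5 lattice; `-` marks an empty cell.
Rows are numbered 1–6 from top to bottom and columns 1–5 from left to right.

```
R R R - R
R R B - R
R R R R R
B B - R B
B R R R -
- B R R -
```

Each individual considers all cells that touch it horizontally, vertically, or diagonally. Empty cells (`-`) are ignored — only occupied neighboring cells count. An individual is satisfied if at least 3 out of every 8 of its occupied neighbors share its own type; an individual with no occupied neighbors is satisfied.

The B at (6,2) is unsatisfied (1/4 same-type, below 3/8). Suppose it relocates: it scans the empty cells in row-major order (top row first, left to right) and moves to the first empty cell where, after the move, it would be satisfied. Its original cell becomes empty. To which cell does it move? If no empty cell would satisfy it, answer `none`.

(6,1)

Vacating (6,2). Empty cells in order:
  (1,4): 1/4 same-type → still unsatisfied.
  (2,4): 1/7 same-type → still unsatisfied.
  (4,3): 1/8 same-type → still unsatisfied.
  (5,5): 1/4 same-type → still unsatisfied.
  (6,1): 1/2 same-type → satisfied — stop here.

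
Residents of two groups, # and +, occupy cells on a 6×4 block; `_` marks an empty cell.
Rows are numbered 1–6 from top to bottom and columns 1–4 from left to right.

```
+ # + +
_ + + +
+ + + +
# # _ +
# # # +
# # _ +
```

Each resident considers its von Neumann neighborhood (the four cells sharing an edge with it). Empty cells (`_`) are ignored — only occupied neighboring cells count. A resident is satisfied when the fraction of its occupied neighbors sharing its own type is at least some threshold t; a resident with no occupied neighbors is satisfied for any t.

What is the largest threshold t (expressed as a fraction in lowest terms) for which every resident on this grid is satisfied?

Row 1: (1,1)+ 0/1 · (1,2)# 0/3 · (1,3)+ 2/3 · (1,4)+ 2/2
Row 2: (2,2)+ 2/3 · (2,3)+ 4/4 · (2,4)+ 3/3
Row 3: (3,1)+ 1/2 · (3,2)+ 3/4 · (3,3)+ 3/3 · (3,4)+ 3/3
Row 4: (4,1)# 2/3 · (4,2)# 2/3 · (4,4)+ 2/2
Row 5: (5,1)# 3/3 · (5,2)# 4/4 · (5,3)# 1/2 · (5,4)+ 2/3
Row 6: (6,1)# 2/2 · (6,2)# 2/2 · (6,4)+ 1/1
The smallest same-type fraction is 0/1 at (1,1), which reduces to 0/1. Any threshold above that leaves this resident unsatisfied.

0/1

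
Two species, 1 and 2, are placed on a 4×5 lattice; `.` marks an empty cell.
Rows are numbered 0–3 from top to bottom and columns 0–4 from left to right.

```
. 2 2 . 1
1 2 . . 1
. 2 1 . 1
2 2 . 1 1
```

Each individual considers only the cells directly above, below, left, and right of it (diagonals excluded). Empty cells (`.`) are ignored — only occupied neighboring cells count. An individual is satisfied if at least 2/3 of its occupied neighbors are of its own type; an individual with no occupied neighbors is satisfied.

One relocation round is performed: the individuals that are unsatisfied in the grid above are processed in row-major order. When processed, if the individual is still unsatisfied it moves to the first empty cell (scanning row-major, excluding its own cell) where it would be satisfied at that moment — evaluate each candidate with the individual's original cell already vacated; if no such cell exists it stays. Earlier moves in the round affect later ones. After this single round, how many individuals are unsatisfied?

1

Initially unsatisfied (in order): (1,0), (2,2).
  (1,0) → (1,3).
  (2,2) → (0,3).
Resulting grid:
. 2 2 1 1
. 2 . 1 1
. 2 . . 1
2 2 . 1 1
Unsatisfied now: (0,2).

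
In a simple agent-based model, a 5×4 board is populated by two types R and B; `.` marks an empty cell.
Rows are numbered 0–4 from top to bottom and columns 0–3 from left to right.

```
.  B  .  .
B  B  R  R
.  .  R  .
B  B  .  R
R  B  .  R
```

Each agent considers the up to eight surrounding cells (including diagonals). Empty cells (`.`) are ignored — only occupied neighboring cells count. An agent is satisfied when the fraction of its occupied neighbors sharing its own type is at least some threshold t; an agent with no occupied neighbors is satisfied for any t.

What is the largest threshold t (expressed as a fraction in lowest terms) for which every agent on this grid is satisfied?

0/1

(0,1)B 2/3
(1,0)B 2/2
(1,1)B 2/4
(1,2)R 2/4
(1,3)R 2/2
(2,2)R 3/5
(3,0)B 2/3
(3,1)B 2/4
(3,3)R 2/2
(4,0)R 0/3
(4,1)B 2/3
(4,3)R 1/1
The smallest same-type fraction is 0/3 at (4,0), which reduces to 0/1. Any threshold above that leaves this agent unsatisfied.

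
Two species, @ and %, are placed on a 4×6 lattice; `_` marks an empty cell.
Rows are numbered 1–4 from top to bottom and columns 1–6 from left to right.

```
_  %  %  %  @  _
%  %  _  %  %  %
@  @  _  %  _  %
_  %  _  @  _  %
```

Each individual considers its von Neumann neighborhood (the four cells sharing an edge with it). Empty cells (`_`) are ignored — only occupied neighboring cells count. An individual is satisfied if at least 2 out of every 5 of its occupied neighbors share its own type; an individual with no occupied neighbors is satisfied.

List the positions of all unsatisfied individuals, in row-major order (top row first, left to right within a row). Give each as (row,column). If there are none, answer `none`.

(1,5), (3,2), (4,2), (4,4)

(1,2)% 2/2 ok
(1,3)% 2/2 ok
(1,4)% 2/3 ok
(1,5)@ 0/2 unhappy
(2,1)% 1/2 ok
(2,2)% 2/3 ok
(2,4)% 3/3 ok
(2,5)% 2/3 ok
(2,6)% 2/2 ok
(3,1)@ 1/2 ok
(3,2)@ 1/3 unhappy
(3,4)% 1/2 ok
(3,6)% 2/2 ok
(4,2)% 0/1 unhappy
(4,4)@ 0/1 unhappy
(4,6)% 1/1 ok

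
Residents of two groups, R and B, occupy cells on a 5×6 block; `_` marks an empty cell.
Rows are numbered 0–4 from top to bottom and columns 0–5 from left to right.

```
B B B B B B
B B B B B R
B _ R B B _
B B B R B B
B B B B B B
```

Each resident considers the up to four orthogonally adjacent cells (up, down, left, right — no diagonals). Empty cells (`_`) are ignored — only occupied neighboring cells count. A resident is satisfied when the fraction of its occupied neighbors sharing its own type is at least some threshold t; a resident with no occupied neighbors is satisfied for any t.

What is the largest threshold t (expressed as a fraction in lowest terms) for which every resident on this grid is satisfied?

0/1

(0,0)B 2/2
(0,1)B 3/3
(0,2)B 3/3
(0,3)B 3/3
(0,4)B 3/3
(0,5)B 1/2
(1,0)B 3/3
(1,1)B 3/3
(1,2)B 3/4
(1,3)B 4/4
(1,4)B 3/4
(1,5)R 0/2
(2,0)B 2/2
(2,2)R 0/3
(2,3)B 2/4
(2,4)B 3/3
(3,0)B 3/3
(3,1)B 3/3
(3,2)B 2/4
(3,3)R 0/4
(3,4)B 3/4
(3,5)B 2/2
(4,0)B 2/2
(4,1)B 3/3
(4,2)B 3/3
(4,3)B 2/3
(4,4)B 3/3
(4,5)B 2/2
The smallest same-type fraction is 0/2 at (1,5), which reduces to 0/1. Any threshold above that leaves this resident unsatisfied.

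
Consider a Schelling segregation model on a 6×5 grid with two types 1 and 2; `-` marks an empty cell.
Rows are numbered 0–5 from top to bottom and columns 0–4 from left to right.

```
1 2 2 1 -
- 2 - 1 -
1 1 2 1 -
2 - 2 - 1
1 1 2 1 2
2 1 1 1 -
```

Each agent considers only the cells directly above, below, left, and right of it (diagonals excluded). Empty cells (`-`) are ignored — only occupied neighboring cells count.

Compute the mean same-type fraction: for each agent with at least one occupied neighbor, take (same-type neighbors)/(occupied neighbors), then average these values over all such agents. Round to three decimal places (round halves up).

Row 0: (0,0)1 0/1 · (0,1)2 2/3 · (0,2)2 1/2 · (0,3)1 1/2
Row 1: (1,1)2 1/2 · (1,3)1 2/2
Row 2: (2,0)1 1/2 · (2,1)1 1/3 · (2,2)2 1/3 · (2,3)1 1/2
Row 3: (3,0)2 0/2 · (3,2)2 2/2 · (3,4)1 0/1
Row 4: (4,0)1 1/3 · (4,1)1 2/3 · (4,2)2 1/4 · (4,3)1 1/3 · (4,4)2 0/2
Row 5: (5,0)2 0/2 · (5,1)1 2/3 · (5,2)1 2/3 · (5,3)1 2/2
Sum over 22 agents: 0/1 + 2/3 + 1/2 + 1/2 + 1/2 + 2/2 + 1/2 + 1/3 + 1/3 + 1/2 + 0/2 + 2/2 + 0/1 + 1/3 + 2/3 + 1/4 + 1/3 + 0/2 + 0/2 + 2/3 + 2/3 + 2/2 = 39/4; mean = 39/4 ÷ 22 = 39/88 = 0.443181… → 0.443.

0.443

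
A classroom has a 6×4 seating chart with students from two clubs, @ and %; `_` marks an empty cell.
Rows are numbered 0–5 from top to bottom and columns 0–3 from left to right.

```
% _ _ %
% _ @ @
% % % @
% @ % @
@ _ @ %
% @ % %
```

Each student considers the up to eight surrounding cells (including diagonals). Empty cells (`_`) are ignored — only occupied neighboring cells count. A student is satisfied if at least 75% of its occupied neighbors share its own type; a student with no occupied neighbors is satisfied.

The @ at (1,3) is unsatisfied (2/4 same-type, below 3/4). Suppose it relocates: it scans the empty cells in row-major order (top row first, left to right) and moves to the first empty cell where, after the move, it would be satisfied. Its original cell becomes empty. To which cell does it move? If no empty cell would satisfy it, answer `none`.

Vacating (1,3). Empty cells in order:
  (0,1): 1/3 same-type → still unsatisfied.
  (0,2): 1/2 same-type → still unsatisfied.
  (1,1): 1/6 same-type → still unsatisfied.
  (4,1): 4/8 same-type → still unsatisfied.

none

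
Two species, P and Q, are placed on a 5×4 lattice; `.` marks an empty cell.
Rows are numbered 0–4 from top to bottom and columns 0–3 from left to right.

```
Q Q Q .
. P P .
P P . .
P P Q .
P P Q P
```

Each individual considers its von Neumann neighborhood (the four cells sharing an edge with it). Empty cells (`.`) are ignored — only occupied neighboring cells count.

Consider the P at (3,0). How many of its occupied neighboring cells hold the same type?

3

Occupied neighbors of (3,0): (2,0)=P, (4,0)=P, (3,1)=P.
Same type (P): 3 of 3.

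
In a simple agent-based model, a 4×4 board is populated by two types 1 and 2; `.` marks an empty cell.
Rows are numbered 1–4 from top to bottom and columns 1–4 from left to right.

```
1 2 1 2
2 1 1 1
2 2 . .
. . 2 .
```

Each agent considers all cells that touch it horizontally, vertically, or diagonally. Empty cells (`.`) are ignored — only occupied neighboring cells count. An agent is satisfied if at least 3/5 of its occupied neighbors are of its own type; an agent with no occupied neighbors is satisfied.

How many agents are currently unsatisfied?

5

(1,1)1 1/3 unhappy
(1,2)2 1/5 unhappy
(1,3)1 3/5 ok
(1,4)2 0/3 unhappy
(2,1)2 3/5 ok
(2,2)1 3/7 unhappy
(2,3)1 3/6 unhappy
(2,4)1 2/3 ok
(3,1)2 2/3 ok
(3,2)2 3/5 ok
(4,3)2 1/1 ok
Unsatisfied: (1,1), (1,2), (1,4), (2,2), (2,3) — 5 in total.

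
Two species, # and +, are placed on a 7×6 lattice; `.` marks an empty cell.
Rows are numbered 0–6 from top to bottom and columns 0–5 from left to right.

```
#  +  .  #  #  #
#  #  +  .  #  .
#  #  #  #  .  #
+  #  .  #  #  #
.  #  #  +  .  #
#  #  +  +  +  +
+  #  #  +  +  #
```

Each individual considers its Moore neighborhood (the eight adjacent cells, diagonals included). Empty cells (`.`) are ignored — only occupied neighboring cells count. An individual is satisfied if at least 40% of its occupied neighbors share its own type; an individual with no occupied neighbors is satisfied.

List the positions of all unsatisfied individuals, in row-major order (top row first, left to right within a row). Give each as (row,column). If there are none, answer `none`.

(0,0)# 2/3 satisfied
(0,1)+ 1/4 not
(0,3)# 2/3 satisfied
(0,4)# 3/3 satisfied
(0,5)# 2/2 satisfied
(1,0)# 4/5 satisfied
(1,1)# 5/7 satisfied
(1,2)+ 1/6 not
(1,4)# 5/5 satisfied
(2,0)# 4/5 satisfied
(2,1)# 5/7 satisfied
(2,2)# 5/6 satisfied
(2,3)# 4/5 satisfied
(2,5)# 3/3 satisfied
(3,0)+ 0/4 not
(3,1)# 5/6 satisfied
(3,3)# 4/5 satisfied
(3,4)# 5/6 satisfied
(3,5)# 3/3 satisfied
(4,1)# 4/6 satisfied
(4,2)# 4/7 satisfied
(4,3)+ 3/6 satisfied
(4,5)# 2/4 satisfied
(5,0)# 3/4 satisfied
(5,1)# 5/7 satisfied
(5,2)+ 3/8 not
(5,3)+ 5/7 satisfied
(5,4)+ 5/7 satisfied
(5,5)+ 2/4 satisfied
(6,0)+ 0/3 not
(6,1)# 3/5 satisfied
(6,2)# 2/5 satisfied
(6,3)+ 4/5 satisfied
(6,4)+ 4/5 satisfied
(6,5)# 0/3 not

(0,1), (1,2), (3,0), (5,2), (6,0), (6,5)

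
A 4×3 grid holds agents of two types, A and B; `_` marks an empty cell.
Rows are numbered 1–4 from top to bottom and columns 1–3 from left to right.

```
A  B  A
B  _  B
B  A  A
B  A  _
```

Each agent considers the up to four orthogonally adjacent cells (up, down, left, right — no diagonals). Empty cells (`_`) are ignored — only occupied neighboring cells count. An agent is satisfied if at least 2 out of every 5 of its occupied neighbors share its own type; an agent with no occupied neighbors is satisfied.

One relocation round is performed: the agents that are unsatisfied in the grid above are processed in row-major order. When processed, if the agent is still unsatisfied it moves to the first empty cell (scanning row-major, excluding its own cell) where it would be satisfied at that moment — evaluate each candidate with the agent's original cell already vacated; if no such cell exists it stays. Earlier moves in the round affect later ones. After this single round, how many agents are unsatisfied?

Initially unsatisfied (in order): (1,1), (1,2), (1,3), (2,3).
  (1,1) → (4,3).
  (1,2) → (1,1).
  (1,3): no empty cell satisfies it; stays.
  (2,3) → (1,2).
Resulting grid:
B B A
B _ _
B A A
B A A
Unsatisfied now: (1,3).

1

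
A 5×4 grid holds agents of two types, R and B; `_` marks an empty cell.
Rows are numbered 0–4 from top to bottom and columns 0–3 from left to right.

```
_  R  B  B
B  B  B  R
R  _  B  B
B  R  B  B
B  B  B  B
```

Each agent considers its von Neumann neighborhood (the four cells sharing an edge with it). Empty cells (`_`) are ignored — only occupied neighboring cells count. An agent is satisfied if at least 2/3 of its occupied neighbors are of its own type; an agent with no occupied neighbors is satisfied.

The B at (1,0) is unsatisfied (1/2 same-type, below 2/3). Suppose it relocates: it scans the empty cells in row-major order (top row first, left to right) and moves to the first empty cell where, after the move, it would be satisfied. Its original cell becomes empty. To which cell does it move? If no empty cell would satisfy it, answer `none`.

none

Vacating (1,0). Empty cells in order:
  (0,0): 0/1 same-type → still unsatisfied.
  (2,1): 2/4 same-type → still unsatisfied.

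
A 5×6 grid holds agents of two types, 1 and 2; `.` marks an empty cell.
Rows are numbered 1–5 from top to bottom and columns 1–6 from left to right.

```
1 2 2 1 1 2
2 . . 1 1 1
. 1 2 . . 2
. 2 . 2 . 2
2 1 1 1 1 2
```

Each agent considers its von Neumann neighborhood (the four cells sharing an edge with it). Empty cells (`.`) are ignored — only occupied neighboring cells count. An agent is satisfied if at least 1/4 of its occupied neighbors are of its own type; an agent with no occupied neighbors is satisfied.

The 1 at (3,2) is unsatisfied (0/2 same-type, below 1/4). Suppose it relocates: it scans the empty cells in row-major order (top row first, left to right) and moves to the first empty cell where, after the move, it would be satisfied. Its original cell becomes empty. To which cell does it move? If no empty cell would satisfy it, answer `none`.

Vacating (3,2). Empty cells in order:
  (2,2): 0/2 same-type → still unsatisfied.
  (2,3): 1/3 same-type → satisfied — stop here.

(2,3)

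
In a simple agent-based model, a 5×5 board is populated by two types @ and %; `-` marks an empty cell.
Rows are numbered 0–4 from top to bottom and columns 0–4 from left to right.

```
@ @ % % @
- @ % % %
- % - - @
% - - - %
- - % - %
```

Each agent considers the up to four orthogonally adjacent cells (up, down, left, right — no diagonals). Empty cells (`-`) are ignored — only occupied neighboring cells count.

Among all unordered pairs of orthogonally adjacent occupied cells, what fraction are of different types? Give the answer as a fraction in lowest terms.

Scan each occupied cell's neighbors to the right and below so each pair is counted once.
Row 0: @(0,0)–@(0,1)= @(0,1)–%(0,2)≠ @(0,1)–@(1,1)= %(0,2)–%(0,3)= %(0,2)–%(1,2)= %(0,3)–@(0,4)≠ %(0,3)–%(1,3)= @(0,4)–%(1,4)≠  → 3/8 unlike.
Row 1: @(1,1)–%(1,2)≠ @(1,1)–%(2,1)≠ %(1,2)–%(1,3)= %(1,3)–%(1,4)= %(1,4)–@(2,4)≠  → 3/5 unlike.
Row 2: @(2,4)–%(3,4)≠  → 1/1 unlike.
Row 3: %(3,4)–%(4,4)=  → 0/1 unlike.
Total adjacent occupied pairs: 15; unlike-type pairs: 7.
7/15 is already in lowest terms.

7/15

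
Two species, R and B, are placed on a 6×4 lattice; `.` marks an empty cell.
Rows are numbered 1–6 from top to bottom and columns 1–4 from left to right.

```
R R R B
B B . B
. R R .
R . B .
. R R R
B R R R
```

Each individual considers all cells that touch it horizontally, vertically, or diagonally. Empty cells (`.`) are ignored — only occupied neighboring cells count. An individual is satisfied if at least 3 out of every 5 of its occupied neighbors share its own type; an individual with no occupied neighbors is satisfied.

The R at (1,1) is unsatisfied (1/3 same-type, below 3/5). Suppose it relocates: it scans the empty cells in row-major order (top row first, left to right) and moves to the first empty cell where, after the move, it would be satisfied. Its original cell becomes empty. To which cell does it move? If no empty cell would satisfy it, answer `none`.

(4,2)

Vacating (1,1). Empty cells in order:
  (2,3): 4/7 same-type → still unsatisfied.
  (3,1): 2/4 same-type → still unsatisfied.
  (3,4): 1/3 same-type → still unsatisfied.
  (4,2): 5/6 same-type → satisfied — stop here.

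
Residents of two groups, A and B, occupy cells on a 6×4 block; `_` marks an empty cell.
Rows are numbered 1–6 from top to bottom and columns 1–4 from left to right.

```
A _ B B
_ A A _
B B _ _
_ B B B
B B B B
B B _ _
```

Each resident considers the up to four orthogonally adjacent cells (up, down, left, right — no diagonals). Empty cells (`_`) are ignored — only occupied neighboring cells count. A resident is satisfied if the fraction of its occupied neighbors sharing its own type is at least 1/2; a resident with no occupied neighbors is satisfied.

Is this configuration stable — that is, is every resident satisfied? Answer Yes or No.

Yes

(1,1)A 0/0 ok
(1,3)B 1/2 ok
(1,4)B 1/1 ok
(2,2)A 1/2 ok
(2,3)A 1/2 ok
(3,1)B 1/1 ok
(3,2)B 2/3 ok
(4,2)B 3/3 ok
(4,3)B 3/3 ok
(4,4)B 2/2 ok
(5,1)B 2/2 ok
(5,2)B 4/4 ok
(5,3)B 3/3 ok
(5,4)B 2/2 ok
(6,1)B 2/2 ok
(6,2)B 2/2 ok
All meet the threshold, so the configuration is stable.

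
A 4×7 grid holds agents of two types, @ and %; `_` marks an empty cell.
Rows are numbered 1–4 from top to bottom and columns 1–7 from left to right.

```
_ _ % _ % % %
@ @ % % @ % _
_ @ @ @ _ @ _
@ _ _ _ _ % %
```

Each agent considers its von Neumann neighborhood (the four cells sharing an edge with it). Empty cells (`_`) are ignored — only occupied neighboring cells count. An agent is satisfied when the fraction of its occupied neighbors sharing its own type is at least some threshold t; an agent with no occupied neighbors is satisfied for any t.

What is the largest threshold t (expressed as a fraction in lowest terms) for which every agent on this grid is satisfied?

0/1

(1,3)% 1/1
(1,5)% 1/2
(1,6)% 3/3
(1,7)% 1/1
(2,1)@ 1/1
(2,2)@ 2/3
(2,3)% 2/4
(2,4)% 1/3
(2,5)@ 0/3
(2,6)% 1/3
(3,2)@ 2/2
(3,3)@ 2/3
(3,4)@ 1/2
(3,6)@ 0/2
(4,1)@ — no occupied neighbors
(4,6)% 1/2
(4,7)% 1/1
The smallest same-type fraction is 0/3 at (2,5), which reduces to 0/1. Any threshold above that leaves this agent unsatisfied.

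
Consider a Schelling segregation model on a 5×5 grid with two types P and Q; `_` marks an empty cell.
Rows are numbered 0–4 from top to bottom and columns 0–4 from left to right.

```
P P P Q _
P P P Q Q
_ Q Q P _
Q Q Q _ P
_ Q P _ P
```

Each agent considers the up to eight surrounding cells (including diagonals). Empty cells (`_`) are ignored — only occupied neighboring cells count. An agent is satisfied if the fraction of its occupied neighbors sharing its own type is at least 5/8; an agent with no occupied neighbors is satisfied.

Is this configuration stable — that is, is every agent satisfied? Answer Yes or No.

No

(0,0)P 3/3 satisfied
(0,1)P 5/5 satisfied
(0,2)P 3/5 not
(0,3)Q 2/4 not
(1,0)P 3/4 satisfied
(1,1)P 5/7 satisfied
(1,2)P 4/8 not
(1,3)Q 3/6 not
(1,4)Q 2/3 satisfied
(2,1)Q 4/7 not
(2,2)Q 4/7 not
(2,3)P 2/6 not
(3,0)Q 3/3 satisfied
(3,1)Q 5/6 satisfied
(3,2)Q 4/6 satisfied
(3,4)P 2/2 satisfied
(4,1)Q 3/4 satisfied
(4,2)P 0/3 not
(4,4)P 1/1 satisfied
For instance (0,2) has only 3/5 same-type neighbors, below 5/8.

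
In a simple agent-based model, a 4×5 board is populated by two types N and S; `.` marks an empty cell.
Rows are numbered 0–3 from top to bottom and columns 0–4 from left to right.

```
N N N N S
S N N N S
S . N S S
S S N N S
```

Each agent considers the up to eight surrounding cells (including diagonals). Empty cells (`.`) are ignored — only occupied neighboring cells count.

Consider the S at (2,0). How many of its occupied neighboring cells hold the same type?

Occupied neighbors of (2,0): (1,0)=S, (1,1)=N, (3,0)=S, (3,1)=S.
Same type (S): 3 of 4.

3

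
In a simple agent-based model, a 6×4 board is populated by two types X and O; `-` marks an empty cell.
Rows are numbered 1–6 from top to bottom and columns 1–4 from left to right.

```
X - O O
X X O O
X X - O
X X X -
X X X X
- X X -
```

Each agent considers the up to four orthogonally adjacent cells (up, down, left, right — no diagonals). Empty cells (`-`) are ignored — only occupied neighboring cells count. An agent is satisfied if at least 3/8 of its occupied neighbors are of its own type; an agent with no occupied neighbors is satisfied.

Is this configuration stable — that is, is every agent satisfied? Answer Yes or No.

(1,1)X 1/1 ✓
(1,3)O 2/2 ✓
(1,4)O 2/2 ✓
(2,1)X 3/3 ✓
(2,2)X 2/3 ✓
(2,3)O 2/3 ✓
(2,4)O 3/3 ✓
(3,1)X 3/3 ✓
(3,2)X 3/3 ✓
(3,4)O 1/1 ✓
(4,1)X 3/3 ✓
(4,2)X 4/4 ✓
(4,3)X 2/2 ✓
(5,1)X 2/2 ✓
(5,2)X 4/4 ✓
(5,3)X 4/4 ✓
(5,4)X 1/1 ✓
(6,2)X 2/2 ✓
(6,3)X 2/2 ✓
All meet the threshold, so the configuration is stable.

Yes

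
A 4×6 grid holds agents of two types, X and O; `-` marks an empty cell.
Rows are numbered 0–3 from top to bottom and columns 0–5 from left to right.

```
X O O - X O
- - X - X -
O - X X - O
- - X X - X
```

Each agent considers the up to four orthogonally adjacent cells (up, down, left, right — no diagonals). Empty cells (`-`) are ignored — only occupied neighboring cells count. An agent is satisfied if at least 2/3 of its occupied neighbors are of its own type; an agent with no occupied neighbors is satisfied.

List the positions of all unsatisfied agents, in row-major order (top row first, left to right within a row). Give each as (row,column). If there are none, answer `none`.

(0,0), (0,1), (0,2), (0,4), (0,5), (1,2), (2,5), (3,5)

Row 0: (0,0)X 0/1 ✗ · (0,1)O 1/2 ✗ · (0,2)O 1/2 ✗ · (0,4)X 1/2 ✗ · (0,5)O 0/1 ✗
Row 1: (1,2)X 1/2 ✗ · (1,4)X 1/1 ✓
Row 2: (2,0)O 0/0 ✓ · (2,2)X 3/3 ✓ · (2,3)X 2/2 ✓ · (2,5)O 0/1 ✗
Row 3: (3,2)X 2/2 ✓ · (3,3)X 2/2 ✓ · (3,5)X 0/1 ✗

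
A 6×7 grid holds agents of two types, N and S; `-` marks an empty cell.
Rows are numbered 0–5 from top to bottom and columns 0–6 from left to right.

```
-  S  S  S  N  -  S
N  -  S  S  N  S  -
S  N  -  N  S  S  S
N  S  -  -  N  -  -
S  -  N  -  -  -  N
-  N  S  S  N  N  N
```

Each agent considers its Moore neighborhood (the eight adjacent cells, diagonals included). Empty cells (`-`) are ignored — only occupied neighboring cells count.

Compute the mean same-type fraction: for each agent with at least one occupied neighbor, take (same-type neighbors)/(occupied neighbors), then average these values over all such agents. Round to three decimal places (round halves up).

0.545

(0,1)S 2/3
(0,2)S 4/4
(0,3)S 3/5
(0,4)N 1/4
(0,6)S 1/1
(1,0)N 1/3
(1,2)S 4/6
(1,3)S 4/7
(1,4)N 2/7
(1,5)S 4/6
(2,0)S 1/4
(2,1)N 2/5
(2,3)N 2/5
(2,4)S 3/6
(2,5)S 3/5
(2,6)S 2/2
(3,0)N 1/4
(3,1)S 2/5
(3,4)N 1/3
(4,0)S 1/3
(4,2)N 1/4
(4,6)N 2/2
(5,1)N 1/3
(5,2)S 1/3
(5,3)S 1/3
(5,4)N 1/2
(5,5)N 3/3
(5,6)N 2/2
Sum over 28 agents: 2/3 + 4/4 + 3/5 + 1/4 + 1/1 + 1/3 + 4/6 + 4/7 + 2/7 + 4/6 + 1/4 + 2/5 + 2/5 + 3/6 + 3/5 + 2/2 + 1/4 + 2/5 + 1/3 + 1/3 + 1/4 + 2/2 + 1/3 + 1/3 + 1/3 + 1/2 + 3/3 + 2/2 = 534/35; mean = 534/35 ÷ 28 = 267/490 = 0.544897… → 0.545.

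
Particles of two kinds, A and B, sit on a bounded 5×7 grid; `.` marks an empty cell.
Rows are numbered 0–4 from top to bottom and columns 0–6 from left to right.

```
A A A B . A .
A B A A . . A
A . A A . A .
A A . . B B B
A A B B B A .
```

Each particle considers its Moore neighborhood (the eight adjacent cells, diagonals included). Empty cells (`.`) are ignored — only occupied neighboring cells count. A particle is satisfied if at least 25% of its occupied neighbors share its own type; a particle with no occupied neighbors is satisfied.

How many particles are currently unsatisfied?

(0,0)A 2/3 ✓
(0,1)A 4/5 ✓
(0,2)A 3/5 ✓
(0,3)B 0/3 ✗
(0,5)A 1/1 ✓
(1,0)A 3/4 ✓
(1,1)B 0/7 ✗
(1,2)A 5/7 ✓
(1,3)A 4/5 ✓
(1,6)A 2/2 ✓
(2,0)A 3/4 ✓
(2,2)A 4/5 ✓
(2,3)A 3/4 ✓
(2,5)A 1/4 ✓
(3,0)A 4/4 ✓
(3,1)A 5/6 ✓
(3,4)B 3/6 ✓
(3,5)B 3/5 ✓
(3,6)B 1/3 ✓
(4,0)A 3/3 ✓
(4,1)A 3/4 ✓
(4,2)B 1/3 ✓
(4,3)B 3/3 ✓
(4,4)B 3/4 ✓
(4,5)A 0/4 ✗
Unsatisfied: (0,3), (1,1), (4,5) — 3 in total.

3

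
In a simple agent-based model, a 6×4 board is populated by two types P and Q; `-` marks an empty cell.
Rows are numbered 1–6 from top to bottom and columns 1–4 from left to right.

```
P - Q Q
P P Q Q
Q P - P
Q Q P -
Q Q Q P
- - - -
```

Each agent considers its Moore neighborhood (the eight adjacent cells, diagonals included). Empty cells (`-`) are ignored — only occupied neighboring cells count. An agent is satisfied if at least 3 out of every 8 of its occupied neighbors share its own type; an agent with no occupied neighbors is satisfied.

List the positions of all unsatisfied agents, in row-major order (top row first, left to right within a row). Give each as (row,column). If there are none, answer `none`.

(1,1)P 2/2 ok
(1,3)Q 3/4 ok
(1,4)Q 3/3 ok
(2,1)P 3/4 ok
(2,2)P 3/6 ok
(2,3)Q 3/6 ok
(2,4)Q 3/4 ok
(3,1)Q 2/5 ok
(3,2)P 3/7 ok
(3,4)P 1/3 unhappy
(4,1)Q 4/5 ok
(4,2)Q 5/7 ok
(4,3)P 3/6 ok
(5,1)Q 3/3 ok
(5,2)Q 4/5 ok
(5,3)Q 2/4 ok
(5,4)P 1/2 ok

(3,4)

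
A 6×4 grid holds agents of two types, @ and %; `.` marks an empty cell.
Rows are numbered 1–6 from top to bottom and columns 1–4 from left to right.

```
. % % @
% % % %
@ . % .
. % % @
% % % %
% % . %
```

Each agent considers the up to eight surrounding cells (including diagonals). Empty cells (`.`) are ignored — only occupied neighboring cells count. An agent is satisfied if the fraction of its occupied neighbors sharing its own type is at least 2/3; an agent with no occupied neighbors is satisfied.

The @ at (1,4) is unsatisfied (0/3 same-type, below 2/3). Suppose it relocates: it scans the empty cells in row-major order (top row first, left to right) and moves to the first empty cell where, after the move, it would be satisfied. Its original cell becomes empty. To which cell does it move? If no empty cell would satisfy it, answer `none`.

Vacating (1,4). Empty cells in order:
  (1,1): 0/3 same-type → still unsatisfied.
  (3,2): 1/7 same-type → still unsatisfied.
  (3,4): 1/5 same-type → still unsatisfied.
  (4,1): 1/4 same-type → still unsatisfied.
  (6,3): 0/5 same-type → still unsatisfied.

none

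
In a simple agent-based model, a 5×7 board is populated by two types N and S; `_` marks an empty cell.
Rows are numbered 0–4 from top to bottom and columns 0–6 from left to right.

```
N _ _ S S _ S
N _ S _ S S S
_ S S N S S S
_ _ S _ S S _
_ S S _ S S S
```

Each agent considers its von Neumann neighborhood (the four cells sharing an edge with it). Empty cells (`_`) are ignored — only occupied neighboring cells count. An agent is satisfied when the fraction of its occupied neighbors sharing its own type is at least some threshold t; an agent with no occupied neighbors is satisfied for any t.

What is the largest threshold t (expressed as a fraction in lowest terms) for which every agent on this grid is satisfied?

0/1

Row 0: (0,0)N 1/1 · (0,3)S 1/1 · (0,4)S 2/2 · (0,6)S 1/1
Row 1: (1,0)N 1/1 · (1,2)S 1/1 · (1,4)S 3/3 · (1,5)S 3/3 · (1,6)S 3/3
Row 2: (2,1)S 1/1 · (2,2)S 3/4 · (2,3)N 0/2 · (2,4)S 3/4 · (2,5)S 4/4 · (2,6)S 2/2
Row 3: (3,2)S 2/2 · (3,4)S 3/3 · (3,5)S 3/3
Row 4: (4,1)S 1/1 · (4,2)S 2/2 · (4,4)S 2/2 · (4,5)S 3/3 · (4,6)S 1/1
The smallest same-type fraction is 0/2 at (2,3), which reduces to 0/1. Any threshold above that leaves this agent unsatisfied.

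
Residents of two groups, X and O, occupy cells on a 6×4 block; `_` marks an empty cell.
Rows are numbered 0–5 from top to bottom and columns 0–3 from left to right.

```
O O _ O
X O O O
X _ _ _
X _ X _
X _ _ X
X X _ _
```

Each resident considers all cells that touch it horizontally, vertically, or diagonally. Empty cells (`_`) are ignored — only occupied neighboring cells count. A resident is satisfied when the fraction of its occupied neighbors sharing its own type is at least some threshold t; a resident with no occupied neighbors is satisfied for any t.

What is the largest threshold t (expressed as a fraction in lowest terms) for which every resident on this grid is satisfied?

Row 0: (0,0)O 2/3 · (0,1)O 3/4 · (0,3)O 2/2
Row 1: (1,0)X 1/4 · (1,1)O 3/5 · (1,2)O 4/4 · (1,3)O 2/2
Row 2: (2,0)X 2/3
Row 3: (3,0)X 2/2 · (3,2)X 1/1
Row 4: (4,0)X 3/3 · (4,3)X 1/1
Row 5: (5,0)X 2/2 · (5,1)X 2/2
The smallest same-type fraction is 1/4 at (1,0), which reduces to 1/4. Any threshold above that leaves this resident unsatisfied.

1/4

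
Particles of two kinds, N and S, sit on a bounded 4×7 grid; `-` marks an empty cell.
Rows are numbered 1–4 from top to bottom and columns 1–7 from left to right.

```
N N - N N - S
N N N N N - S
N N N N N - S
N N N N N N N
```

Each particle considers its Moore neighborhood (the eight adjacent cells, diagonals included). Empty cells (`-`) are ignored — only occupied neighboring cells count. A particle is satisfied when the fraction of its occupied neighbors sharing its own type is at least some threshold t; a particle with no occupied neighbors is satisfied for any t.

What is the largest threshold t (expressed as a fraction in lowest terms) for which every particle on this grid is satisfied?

Row 1: (1,1)N 3/3 · (1,2)N 4/4 · (1,4)N 4/4 · (1,5)N 3/3 · (1,7)S 1/1
Row 2: (2,1)N 5/5 · (2,2)N 7/7 · (2,3)N 7/7 · (2,4)N 7/7 · (2,5)N 5/5 · (2,7)S 2/2
Row 3: (3,1)N 5/5 · (3,2)N 8/8 · (3,3)N 8/8 · (3,4)N 8/8 · (3,5)N 6/6 · (3,7)S 1/3
Row 4: (4,1)N 3/3 · (4,2)N 5/5 · (4,3)N 5/5 · (4,4)N 5/5 · (4,5)N 4/4 · (4,6)N 3/4 · (4,7)N 1/2
The smallest same-type fraction is 1/3 at (3,7), which reduces to 1/3. Any threshold above that leaves this particle unsatisfied.

1/3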